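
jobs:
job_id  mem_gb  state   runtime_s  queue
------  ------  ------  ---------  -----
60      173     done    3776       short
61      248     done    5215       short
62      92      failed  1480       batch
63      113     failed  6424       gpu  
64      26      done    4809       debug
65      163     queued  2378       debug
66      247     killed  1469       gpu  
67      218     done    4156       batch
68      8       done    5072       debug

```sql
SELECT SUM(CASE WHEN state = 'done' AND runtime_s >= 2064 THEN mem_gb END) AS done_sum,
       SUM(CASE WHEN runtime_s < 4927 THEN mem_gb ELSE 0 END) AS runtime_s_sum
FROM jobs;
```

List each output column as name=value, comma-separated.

done_sum=673, runtime_s_sum=919

[done_sum: state = 'done' AND runtime_s >= 2064]
job_id=60: ✓ → 173
job_id=61: ✓ → 248
job_id=62: ✗
job_id=63: ✗
job_id=64: ✓ → 26
job_id=65: ✗
job_id=66: ✗
job_id=67: ✓ → 218
job_id=68: ✓ → 8
done_sum = 173 + 248 + 26 + 218 + 8 = 673
—
[runtime_s_sum: runtime_s < 4927]
job_id=60: ✓ → 173
job_id=61: ✗
job_id=62: ✓ → 92
job_id=63: ✗
job_id=64: ✓ → 26
job_id=65: ✓ → 163
job_id=66: ✓ → 247
job_id=67: ✓ → 218
job_id=68: ✗
runtime_s_sum = 173 + 92 + 26 + 163 + 247 + 218 = 919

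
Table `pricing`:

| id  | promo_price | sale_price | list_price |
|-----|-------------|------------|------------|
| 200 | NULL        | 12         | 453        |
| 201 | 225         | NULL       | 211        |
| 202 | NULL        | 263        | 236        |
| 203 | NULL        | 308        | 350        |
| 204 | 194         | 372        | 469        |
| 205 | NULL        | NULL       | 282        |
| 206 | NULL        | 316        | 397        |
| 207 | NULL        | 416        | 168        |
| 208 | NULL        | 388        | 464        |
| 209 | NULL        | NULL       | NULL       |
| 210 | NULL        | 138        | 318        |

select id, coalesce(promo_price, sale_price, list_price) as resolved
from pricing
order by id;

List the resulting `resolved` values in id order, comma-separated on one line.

12, 225, 263, 308, 194, 282, 316, 416, 388, NULL, 138

id=200: promo_price=NULL, sale_price=12 → 12
id=201: promo_price=225 → 225
id=202: promo_price=NULL, sale_price=263 → 263
id=203: promo_price=NULL, sale_price=308 → 308
id=204: promo_price=194 → 194
id=205: promo_price=NULL, sale_price=NULL, list_price=282 → 282
id=206: promo_price=NULL, sale_price=316 → 316
id=207: promo_price=NULL, sale_price=416 → 416
id=208: promo_price=NULL, sale_price=388 → 388
id=209: promo_price=NULL, sale_price=NULL, list_price=NULL (all NULL) → NULL
id=210: promo_price=NULL, sale_price=138 → 138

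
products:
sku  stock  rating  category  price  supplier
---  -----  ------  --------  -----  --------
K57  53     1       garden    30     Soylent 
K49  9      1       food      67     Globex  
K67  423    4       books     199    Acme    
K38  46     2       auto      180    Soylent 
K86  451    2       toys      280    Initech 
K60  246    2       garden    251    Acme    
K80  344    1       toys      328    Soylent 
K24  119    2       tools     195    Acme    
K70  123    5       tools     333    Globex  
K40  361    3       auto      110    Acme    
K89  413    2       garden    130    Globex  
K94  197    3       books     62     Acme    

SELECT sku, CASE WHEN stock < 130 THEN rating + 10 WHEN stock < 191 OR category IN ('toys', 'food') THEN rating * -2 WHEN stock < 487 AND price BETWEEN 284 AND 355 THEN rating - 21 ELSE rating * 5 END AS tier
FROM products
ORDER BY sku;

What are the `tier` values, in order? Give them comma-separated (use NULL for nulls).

12, 12, 15, 11, 11, 10, 20, 15, -2, -4, 10, 15

sku=K24: stock < 130 → 12
sku=K38: stock < 130 → 12
sku=K40: ELSE → 15
sku=K49: stock < 130 → 11
sku=K57: stock < 130 → 11
sku=K60: ELSE → 10
sku=K67: ELSE → 20
sku=K70: stock < 130 → 15
sku=K80: stock < 191 OR category IN ('toys', 'food') → -2
sku=K86: stock < 191 OR category IN ('toys', 'food') → -4
sku=K89: ELSE → 10
sku=K94: ELSE → 15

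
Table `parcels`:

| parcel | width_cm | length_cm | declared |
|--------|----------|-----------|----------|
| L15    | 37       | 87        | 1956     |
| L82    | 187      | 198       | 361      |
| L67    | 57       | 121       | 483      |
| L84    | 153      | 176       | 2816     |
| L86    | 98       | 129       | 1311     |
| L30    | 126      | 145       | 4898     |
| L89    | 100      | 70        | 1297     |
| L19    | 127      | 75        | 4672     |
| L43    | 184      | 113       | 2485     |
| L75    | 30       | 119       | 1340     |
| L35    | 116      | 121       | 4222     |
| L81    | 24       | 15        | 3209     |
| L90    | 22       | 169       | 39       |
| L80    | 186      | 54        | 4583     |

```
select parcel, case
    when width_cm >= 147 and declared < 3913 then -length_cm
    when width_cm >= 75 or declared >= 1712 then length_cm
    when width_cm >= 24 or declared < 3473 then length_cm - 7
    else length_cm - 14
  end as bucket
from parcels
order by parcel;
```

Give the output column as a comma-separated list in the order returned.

87, 75, 145, 121, -113, 114, 112, 54, 15, -198, -176, 129, 70, 162

parcel=L15: width_cm >= 75 or declared >= 1712 → 87
parcel=L19: width_cm >= 75 or declared >= 1712 → 75
parcel=L30: width_cm >= 75 or declared >= 1712 → 145
parcel=L35: width_cm >= 75 or declared >= 1712 → 121
parcel=L43: width_cm >= 147 and declared < 3913 → -113
parcel=L67: width_cm >= 24 or declared < 3473 → 114
parcel=L75: width_cm >= 24 or declared < 3473 → 112
parcel=L80: width_cm >= 75 or declared >= 1712 → 54
parcel=L81: width_cm >= 75 or declared >= 1712 → 15
parcel=L82: width_cm >= 147 and declared < 3913 → -198
parcel=L84: width_cm >= 147 and declared < 3913 → -176
parcel=L86: width_cm >= 75 or declared >= 1712 → 129
parcel=L89: width_cm >= 75 or declared >= 1712 → 70
parcel=L90: width_cm >= 24 or declared < 3473 → 162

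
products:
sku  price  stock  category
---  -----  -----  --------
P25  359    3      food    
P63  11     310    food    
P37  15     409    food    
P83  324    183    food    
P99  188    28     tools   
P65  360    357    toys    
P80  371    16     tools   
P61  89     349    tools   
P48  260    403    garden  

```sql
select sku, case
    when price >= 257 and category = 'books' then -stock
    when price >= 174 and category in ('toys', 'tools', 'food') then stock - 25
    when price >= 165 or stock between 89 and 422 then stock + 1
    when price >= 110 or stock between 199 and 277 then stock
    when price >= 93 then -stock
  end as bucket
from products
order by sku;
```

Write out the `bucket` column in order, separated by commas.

-22, 410, 404, 350, 311, 332, -9, 158, 3

sku=P25: price >= 174 and category in ('toys', 'tools', 'food') → -22
sku=P37: price >= 165 or stock between 89 and 422 → 410
sku=P48: price >= 165 or stock between 89 and 422 → 404
sku=P61: price >= 165 or stock between 89 and 422 → 350
sku=P63: price >= 165 or stock between 89 and 422 → 311
sku=P65: price >= 174 and category in ('toys', 'tools', 'food') → 332
sku=P80: price >= 174 and category in ('toys', 'tools', 'food') → -9
sku=P83: price >= 174 and category in ('toys', 'tools', 'food') → 158
sku=P99: price >= 174 and category in ('toys', 'tools', 'food') → 3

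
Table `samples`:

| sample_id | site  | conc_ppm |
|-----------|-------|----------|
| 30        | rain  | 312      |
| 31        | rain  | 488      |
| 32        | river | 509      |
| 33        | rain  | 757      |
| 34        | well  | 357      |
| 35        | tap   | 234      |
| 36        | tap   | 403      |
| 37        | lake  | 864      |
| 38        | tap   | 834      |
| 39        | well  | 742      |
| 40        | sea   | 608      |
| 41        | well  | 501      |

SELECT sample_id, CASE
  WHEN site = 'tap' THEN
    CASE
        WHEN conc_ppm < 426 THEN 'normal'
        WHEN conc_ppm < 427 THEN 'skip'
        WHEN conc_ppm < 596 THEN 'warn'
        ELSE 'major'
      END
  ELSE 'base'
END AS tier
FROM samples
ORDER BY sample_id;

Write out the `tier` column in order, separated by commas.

base, base, base, base, base, normal, normal, base, major, base, base, base

sample_id=30: site='rain' → outer ELSE → base
sample_id=31: site='rain' → outer ELSE → base
sample_id=32: site='river' → outer ELSE → base
sample_id=33: site='rain' → outer ELSE → base
sample_id=34: site='well' → outer ELSE → base
sample_id=35: site='tap' → inner[conc_ppm < 426] → normal
sample_id=36: site='tap' → inner[conc_ppm < 426] → normal
sample_id=37: site='lake' → outer ELSE → base
sample_id=38: site='tap' → inner[ELSE] → major
sample_id=39: site='well' → outer ELSE → base
sample_id=40: site='sea' → outer ELSE → base
sample_id=41: site='well' → outer ELSE → base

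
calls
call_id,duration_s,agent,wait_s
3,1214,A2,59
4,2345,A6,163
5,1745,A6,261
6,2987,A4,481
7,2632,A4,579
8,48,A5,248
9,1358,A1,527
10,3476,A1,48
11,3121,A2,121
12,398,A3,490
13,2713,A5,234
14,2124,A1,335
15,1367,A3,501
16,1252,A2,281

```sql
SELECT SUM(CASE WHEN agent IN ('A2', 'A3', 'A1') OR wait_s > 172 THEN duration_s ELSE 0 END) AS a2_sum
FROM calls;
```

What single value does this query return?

call_id=3: ✓ → 1214
call_id=4: ✗
call_id=5: ✓ → 1745
call_id=6: ✓ → 2987
call_id=7: ✓ → 2632
call_id=8: ✓ → 48
call_id=9: ✓ → 1358
call_id=10: ✓ → 3476
call_id=11: ✓ → 3121
call_id=12: ✓ → 398
call_id=13: ✓ → 2713
call_id=14: ✓ → 2124
call_id=15: ✓ → 1367
call_id=16: ✓ → 1252
a2_sum = 1214 + 1745 + 2987 + 2632 + 48 + 1358 + 3476 + 3121 + 398 + 2713 + 2124 + 1367 + 1252 = 24435

24435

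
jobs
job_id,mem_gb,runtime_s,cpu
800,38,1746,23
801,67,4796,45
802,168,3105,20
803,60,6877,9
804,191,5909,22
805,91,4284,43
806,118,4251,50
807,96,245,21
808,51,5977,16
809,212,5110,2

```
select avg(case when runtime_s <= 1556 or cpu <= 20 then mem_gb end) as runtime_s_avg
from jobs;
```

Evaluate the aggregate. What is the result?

117.4

job_id=800: ✗
job_id=801: ✗
job_id=802: ✓ → 168
job_id=803: ✓ → 60
job_id=804: ✗
job_id=805: ✗
job_id=806: ✗
job_id=807: ✓ → 96
job_id=808: ✓ → 51
job_id=809: ✓ → 212
runtime_s_avg = (168 + 60 + 96 + 51 + 212) / 5 = 117.4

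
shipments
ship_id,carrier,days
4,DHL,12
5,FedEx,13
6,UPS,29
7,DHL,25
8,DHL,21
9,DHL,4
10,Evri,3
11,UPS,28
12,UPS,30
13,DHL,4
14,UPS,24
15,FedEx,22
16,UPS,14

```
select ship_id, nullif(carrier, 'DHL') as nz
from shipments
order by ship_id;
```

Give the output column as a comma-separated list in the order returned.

ship_id=4: carrier=DHL vs DHL: equal → NULL
ship_id=5: carrier=FedEx vs DHL: differ → FedEx
ship_id=6: carrier=UPS vs DHL: differ → UPS
ship_id=7: carrier=DHL vs DHL: equal → NULL
ship_id=8: carrier=DHL vs DHL: equal → NULL
ship_id=9: carrier=DHL vs DHL: equal → NULL
ship_id=10: carrier=Evri vs DHL: differ → Evri
ship_id=11: carrier=UPS vs DHL: differ → UPS
ship_id=12: carrier=UPS vs DHL: differ → UPS
ship_id=13: carrier=DHL vs DHL: equal → NULL
ship_id=14: carrier=UPS vs DHL: differ → UPS
ship_id=15: carrier=FedEx vs DHL: differ → FedEx
ship_id=16: carrier=UPS vs DHL: differ → UPS

NULL, FedEx, UPS, NULL, NULL, NULL, Evri, UPS, UPS, NULL, UPS, FedEx, UPS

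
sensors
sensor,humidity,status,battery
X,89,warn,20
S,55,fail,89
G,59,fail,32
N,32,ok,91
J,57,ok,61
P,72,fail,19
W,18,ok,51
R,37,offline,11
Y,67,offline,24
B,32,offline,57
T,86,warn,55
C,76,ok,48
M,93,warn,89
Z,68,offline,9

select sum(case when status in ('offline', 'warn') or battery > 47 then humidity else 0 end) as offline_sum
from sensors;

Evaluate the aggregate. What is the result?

710

sensor=X: ✓ → 89
sensor=S: ✓ → 55
sensor=G: ✗
sensor=N: ✓ → 32
sensor=J: ✓ → 57
sensor=P: ✗
sensor=W: ✓ → 18
sensor=R: ✓ → 37
sensor=Y: ✓ → 67
sensor=B: ✓ → 32
sensor=T: ✓ → 86
sensor=C: ✓ → 76
sensor=M: ✓ → 93
sensor=Z: ✓ → 68
offline_sum = 89 + 55 + 32 + 57 + 18 + 37 + 67 + 32 + 86 + 76 + 93 + 68 = 710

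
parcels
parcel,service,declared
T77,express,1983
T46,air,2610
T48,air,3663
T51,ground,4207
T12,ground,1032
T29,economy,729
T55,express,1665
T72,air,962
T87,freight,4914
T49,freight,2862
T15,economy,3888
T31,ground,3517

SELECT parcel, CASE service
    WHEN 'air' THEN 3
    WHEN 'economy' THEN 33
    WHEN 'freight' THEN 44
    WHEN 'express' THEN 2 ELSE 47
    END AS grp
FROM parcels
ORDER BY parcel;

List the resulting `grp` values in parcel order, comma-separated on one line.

47, 33, 33, 47, 3, 3, 44, 47, 2, 3, 2, 44

parcel=T12: ELSE → 47
parcel=T15: service='economy' → 33
parcel=T29: service='economy' → 33
parcel=T31: ELSE → 47
parcel=T46: service='air' → 3
parcel=T48: service='air' → 3
parcel=T49: service='freight' → 44
parcel=T51: ELSE → 47
parcel=T55: service='express' → 2
parcel=T72: service='air' → 3
parcel=T77: service='express' → 2
parcel=T87: service='freight' → 44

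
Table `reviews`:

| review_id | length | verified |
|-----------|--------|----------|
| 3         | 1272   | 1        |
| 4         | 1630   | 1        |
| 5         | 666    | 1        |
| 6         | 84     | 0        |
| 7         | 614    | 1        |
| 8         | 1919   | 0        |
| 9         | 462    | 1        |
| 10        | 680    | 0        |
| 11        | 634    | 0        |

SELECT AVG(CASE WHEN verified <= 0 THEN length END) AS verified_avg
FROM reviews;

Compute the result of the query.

review_id=3: ✗
review_id=4: ✗
review_id=5: ✗
review_id=6: ✓ → 84
review_id=7: ✗
review_id=8: ✓ → 1919
review_id=9: ✗
review_id=10: ✓ → 680
review_id=11: ✓ → 634
verified_avg = (84 + 1919 + 680 + 634) / 4 = 829.25

829.25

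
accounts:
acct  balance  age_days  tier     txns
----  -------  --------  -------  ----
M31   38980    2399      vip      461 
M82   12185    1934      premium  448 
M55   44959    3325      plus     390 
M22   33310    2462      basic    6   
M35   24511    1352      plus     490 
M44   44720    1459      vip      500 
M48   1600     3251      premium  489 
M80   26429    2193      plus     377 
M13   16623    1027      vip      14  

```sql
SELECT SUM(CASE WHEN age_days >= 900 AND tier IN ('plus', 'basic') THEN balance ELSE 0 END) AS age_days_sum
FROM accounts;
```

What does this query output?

acct=M31: ✗
acct=M82: ✗
acct=M55: ✓ → 44959
acct=M22: ✓ → 33310
acct=M35: ✓ → 24511
acct=M44: ✗
acct=M48: ✗
acct=M80: ✓ → 26429
acct=M13: ✗
age_days_sum = 44959 + 33310 + 24511 + 26429 = 129209

129209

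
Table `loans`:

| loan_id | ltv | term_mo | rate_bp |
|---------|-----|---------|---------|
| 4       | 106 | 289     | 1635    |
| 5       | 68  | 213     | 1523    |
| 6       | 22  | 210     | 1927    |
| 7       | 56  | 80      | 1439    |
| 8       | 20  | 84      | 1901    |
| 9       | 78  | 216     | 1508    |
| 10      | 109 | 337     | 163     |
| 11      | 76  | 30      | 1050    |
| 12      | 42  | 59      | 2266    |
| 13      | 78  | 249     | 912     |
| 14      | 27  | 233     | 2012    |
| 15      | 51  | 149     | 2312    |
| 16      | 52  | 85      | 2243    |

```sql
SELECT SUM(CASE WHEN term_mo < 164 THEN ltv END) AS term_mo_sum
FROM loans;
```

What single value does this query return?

297

loan_id=4: ✗
loan_id=5: ✗
loan_id=6: ✗
loan_id=7: ✓ → 56
loan_id=8: ✓ → 20
loan_id=9: ✗
loan_id=10: ✗
loan_id=11: ✓ → 76
loan_id=12: ✓ → 42
loan_id=13: ✗
loan_id=14: ✗
loan_id=15: ✓ → 51
loan_id=16: ✓ → 52
term_mo_sum = 56 + 20 + 76 + 42 + 51 + 52 = 297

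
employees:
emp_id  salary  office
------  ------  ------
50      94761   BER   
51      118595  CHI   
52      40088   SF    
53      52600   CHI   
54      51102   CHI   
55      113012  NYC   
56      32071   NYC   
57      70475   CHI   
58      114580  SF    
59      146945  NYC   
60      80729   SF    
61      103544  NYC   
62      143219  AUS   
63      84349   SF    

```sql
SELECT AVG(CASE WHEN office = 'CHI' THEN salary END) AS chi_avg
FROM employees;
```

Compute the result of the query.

emp_id=50: ✗
emp_id=51: ✓ → 118595
emp_id=52: ✗
emp_id=53: ✓ → 52600
emp_id=54: ✓ → 51102
emp_id=55: ✗
emp_id=56: ✗
emp_id=57: ✓ → 70475
emp_id=58: ✗
emp_id=59: ✗
emp_id=60: ✗
emp_id=61: ✗
emp_id=62: ✗
emp_id=63: ✗
chi_avg = (118595 + 52600 + 51102 + 70475) / 4 = 73193

73193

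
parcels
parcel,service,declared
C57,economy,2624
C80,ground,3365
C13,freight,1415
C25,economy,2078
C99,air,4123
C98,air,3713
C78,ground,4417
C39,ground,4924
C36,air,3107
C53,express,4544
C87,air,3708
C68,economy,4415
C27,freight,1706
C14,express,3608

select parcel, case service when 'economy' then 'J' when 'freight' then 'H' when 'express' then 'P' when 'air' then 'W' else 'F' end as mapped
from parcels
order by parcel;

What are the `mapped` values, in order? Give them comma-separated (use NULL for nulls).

H, P, J, H, W, F, P, J, J, F, F, W, W, W

parcel=C13: service='freight' → H
parcel=C14: service='express' → P
parcel=C25: service='economy' → J
parcel=C27: service='freight' → H
parcel=C36: service='air' → W
parcel=C39: ELSE → F
parcel=C53: service='express' → P
parcel=C57: service='economy' → J
parcel=C68: service='economy' → J
parcel=C78: ELSE → F
parcel=C80: ELSE → F
parcel=C87: service='air' → W
parcel=C98: service='air' → W
parcel=C99: service='air' → W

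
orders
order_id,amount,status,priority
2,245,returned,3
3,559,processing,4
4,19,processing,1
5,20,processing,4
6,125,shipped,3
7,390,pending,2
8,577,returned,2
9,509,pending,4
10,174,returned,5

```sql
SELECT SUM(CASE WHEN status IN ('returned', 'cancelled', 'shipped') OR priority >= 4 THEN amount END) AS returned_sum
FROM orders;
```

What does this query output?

order_id=2: ✓ → 245
order_id=3: ✓ → 559
order_id=4: ✗
order_id=5: ✓ → 20
order_id=6: ✓ → 125
order_id=7: ✗
order_id=8: ✓ → 577
order_id=9: ✓ → 509
order_id=10: ✓ → 174
returned_sum = 245 + 559 + 20 + 125 + 577 + 509 + 174 = 2209

2209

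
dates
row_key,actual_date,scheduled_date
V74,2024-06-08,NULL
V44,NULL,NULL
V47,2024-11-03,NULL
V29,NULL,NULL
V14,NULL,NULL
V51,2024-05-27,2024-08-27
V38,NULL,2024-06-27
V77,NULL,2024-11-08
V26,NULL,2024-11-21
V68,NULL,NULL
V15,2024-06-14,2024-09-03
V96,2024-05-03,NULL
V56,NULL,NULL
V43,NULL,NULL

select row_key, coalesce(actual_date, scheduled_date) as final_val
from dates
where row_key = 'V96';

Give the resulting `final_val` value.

row_key = V96: actual_date=2024-05-03, scheduled_date=NULL.
actual_date=2024-05-03 → 2024-05-03

2024-05-03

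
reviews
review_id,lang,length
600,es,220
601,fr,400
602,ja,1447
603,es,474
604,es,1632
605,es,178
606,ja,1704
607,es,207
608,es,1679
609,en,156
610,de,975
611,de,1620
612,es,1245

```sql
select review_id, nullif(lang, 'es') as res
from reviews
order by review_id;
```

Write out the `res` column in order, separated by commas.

NULL, fr, ja, NULL, NULL, NULL, ja, NULL, NULL, en, de, de, NULL

review_id=600: lang=es vs es: equal → NULL
review_id=601: lang=fr vs es: differ → fr
review_id=602: lang=ja vs es: differ → ja
review_id=603: lang=es vs es: equal → NULL
review_id=604: lang=es vs es: equal → NULL
review_id=605: lang=es vs es: equal → NULL
review_id=606: lang=ja vs es: differ → ja
review_id=607: lang=es vs es: equal → NULL
review_id=608: lang=es vs es: equal → NULL
review_id=609: lang=en vs es: differ → en
review_id=610: lang=de vs es: differ → de
review_id=611: lang=de vs es: differ → de
review_id=612: lang=es vs es: equal → NULL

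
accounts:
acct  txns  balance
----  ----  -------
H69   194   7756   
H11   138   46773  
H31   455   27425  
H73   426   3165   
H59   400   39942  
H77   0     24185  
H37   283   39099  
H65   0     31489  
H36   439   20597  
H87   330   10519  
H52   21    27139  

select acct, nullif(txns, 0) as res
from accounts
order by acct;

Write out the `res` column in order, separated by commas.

138, 455, 439, 283, 21, 400, NULL, 194, 426, NULL, 330

acct=H11: txns=138 vs 0: differ → 138
acct=H31: txns=455 vs 0: differ → 455
acct=H36: txns=439 vs 0: differ → 439
acct=H37: txns=283 vs 0: differ → 283
acct=H52: txns=21 vs 0: differ → 21
acct=H59: txns=400 vs 0: differ → 400
acct=H65: txns=0 vs 0: equal → NULL
acct=H69: txns=194 vs 0: differ → 194
acct=H73: txns=426 vs 0: differ → 426
acct=H77: txns=0 vs 0: equal → NULL
acct=H87: txns=330 vs 0: differ → 330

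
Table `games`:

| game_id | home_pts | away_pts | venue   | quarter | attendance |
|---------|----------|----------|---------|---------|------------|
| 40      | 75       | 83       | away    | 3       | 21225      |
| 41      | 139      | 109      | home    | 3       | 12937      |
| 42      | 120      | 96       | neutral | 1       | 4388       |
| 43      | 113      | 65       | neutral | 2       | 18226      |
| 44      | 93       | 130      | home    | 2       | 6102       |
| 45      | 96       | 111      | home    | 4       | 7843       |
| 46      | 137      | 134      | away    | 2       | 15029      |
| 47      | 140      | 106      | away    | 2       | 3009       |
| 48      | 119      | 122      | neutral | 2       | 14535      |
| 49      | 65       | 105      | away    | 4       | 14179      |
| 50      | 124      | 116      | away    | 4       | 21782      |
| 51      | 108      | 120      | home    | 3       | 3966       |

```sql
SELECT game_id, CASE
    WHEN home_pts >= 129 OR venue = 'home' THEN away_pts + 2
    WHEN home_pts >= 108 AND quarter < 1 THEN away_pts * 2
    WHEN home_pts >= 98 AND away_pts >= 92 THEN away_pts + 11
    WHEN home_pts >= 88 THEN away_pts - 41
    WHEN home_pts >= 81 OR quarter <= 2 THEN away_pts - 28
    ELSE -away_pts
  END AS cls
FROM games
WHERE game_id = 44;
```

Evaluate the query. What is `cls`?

132

game_id = 44: home_pts=93, away_pts=130, venue=home, quarter=2, attendance=6102.
home_pts >= 129 OR venue = 'home' → true → 132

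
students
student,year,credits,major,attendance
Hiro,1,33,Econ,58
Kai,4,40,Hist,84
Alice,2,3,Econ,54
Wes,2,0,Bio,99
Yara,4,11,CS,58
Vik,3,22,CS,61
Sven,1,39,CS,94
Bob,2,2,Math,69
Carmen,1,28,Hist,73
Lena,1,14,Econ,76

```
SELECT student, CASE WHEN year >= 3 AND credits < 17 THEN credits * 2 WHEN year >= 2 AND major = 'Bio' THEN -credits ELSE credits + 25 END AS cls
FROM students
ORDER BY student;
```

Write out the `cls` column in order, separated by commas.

28, 27, 53, 58, 65, 39, 64, 47, 0, 22

student=Alice: ELSE → 28
student=Bob: ELSE → 27
student=Carmen: ELSE → 53
student=Hiro: ELSE → 58
student=Kai: ELSE → 65
student=Lena: ELSE → 39
student=Sven: ELSE → 64
student=Vik: ELSE → 47
student=Wes: year >= 2 AND major = 'Bio' → 0
student=Yara: year >= 3 AND credits < 17 → 22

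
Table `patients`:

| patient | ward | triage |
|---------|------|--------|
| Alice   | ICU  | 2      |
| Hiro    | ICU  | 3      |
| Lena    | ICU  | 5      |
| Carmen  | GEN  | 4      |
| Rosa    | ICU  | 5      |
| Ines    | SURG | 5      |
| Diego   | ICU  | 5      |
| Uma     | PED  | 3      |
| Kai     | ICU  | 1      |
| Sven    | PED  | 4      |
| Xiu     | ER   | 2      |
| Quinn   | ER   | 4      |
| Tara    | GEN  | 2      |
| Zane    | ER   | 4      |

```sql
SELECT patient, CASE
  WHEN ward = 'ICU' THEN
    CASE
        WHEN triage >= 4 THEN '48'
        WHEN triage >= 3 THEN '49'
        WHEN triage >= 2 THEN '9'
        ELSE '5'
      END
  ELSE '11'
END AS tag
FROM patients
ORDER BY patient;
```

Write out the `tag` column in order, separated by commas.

9, 11, 48, 49, 11, 5, 48, 11, 48, 11, 11, 11, 11, 11

patient=Alice: ward='ICU' → inner[triage >= 2] → 9
patient=Carmen: ward='GEN' → outer ELSE → 11
patient=Diego: ward='ICU' → inner[triage >= 4] → 48
patient=Hiro: ward='ICU' → inner[triage >= 3] → 49
patient=Ines: ward='SURG' → outer ELSE → 11
patient=Kai: ward='ICU' → inner[ELSE] → 5
patient=Lena: ward='ICU' → inner[triage >= 4] → 48
patient=Quinn: ward='ER' → outer ELSE → 11
patient=Rosa: ward='ICU' → inner[triage >= 4] → 48
patient=Sven: ward='PED' → outer ELSE → 11
patient=Tara: ward='GEN' → outer ELSE → 11
patient=Uma: ward='PED' → outer ELSE → 11
patient=Xiu: ward='ER' → outer ELSE → 11
patient=Zane: ward='ER' → outer ELSE → 11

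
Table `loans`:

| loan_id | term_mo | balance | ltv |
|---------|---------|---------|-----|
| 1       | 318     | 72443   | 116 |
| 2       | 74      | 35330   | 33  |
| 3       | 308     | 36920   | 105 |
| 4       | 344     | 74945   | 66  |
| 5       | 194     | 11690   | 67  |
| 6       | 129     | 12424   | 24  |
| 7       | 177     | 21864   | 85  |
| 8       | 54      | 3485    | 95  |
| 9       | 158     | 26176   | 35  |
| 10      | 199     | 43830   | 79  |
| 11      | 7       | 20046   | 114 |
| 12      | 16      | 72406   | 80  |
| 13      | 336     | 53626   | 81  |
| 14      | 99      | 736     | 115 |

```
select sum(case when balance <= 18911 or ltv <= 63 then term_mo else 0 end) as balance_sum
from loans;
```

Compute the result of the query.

loan_id=1: ✗
loan_id=2: ✓ → 74
loan_id=3: ✗
loan_id=4: ✗
loan_id=5: ✓ → 194
loan_id=6: ✓ → 129
loan_id=7: ✗
loan_id=8: ✓ → 54
loan_id=9: ✓ → 158
loan_id=10: ✗
loan_id=11: ✗
loan_id=12: ✗
loan_id=13: ✗
loan_id=14: ✓ → 99
balance_sum = 74 + 194 + 129 + 54 + 158 + 99 = 708

708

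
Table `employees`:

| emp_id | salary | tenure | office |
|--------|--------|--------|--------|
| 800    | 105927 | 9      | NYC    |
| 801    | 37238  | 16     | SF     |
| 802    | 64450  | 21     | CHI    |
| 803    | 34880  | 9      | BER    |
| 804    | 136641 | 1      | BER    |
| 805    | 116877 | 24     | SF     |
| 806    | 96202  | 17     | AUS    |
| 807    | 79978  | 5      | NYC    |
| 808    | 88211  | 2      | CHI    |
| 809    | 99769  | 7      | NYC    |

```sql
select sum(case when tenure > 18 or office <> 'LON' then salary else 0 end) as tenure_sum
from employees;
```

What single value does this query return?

860173

emp_id=800: ✓ → 105927
emp_id=801: ✓ → 37238
emp_id=802: ✓ → 64450
emp_id=803: ✓ → 34880
emp_id=804: ✓ → 136641
emp_id=805: ✓ → 116877
emp_id=806: ✓ → 96202
emp_id=807: ✓ → 79978
emp_id=808: ✓ → 88211
emp_id=809: ✓ → 99769
tenure_sum = 105927 + 37238 + 64450 + 34880 + 136641 + 116877 + 96202 + 79978 + 88211 + 99769 = 860173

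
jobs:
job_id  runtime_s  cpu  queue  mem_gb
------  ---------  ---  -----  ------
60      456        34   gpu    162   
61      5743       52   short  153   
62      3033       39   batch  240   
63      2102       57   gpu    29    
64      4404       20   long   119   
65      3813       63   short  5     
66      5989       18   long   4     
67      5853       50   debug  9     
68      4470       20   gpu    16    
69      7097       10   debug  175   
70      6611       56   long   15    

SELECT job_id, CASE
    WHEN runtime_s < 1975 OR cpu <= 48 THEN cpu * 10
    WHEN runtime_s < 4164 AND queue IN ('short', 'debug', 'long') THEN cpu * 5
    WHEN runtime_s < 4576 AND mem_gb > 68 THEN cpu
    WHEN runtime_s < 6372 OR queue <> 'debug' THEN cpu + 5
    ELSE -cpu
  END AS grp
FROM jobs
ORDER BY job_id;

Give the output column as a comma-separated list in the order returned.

job_id=60: runtime_s < 1975 OR cpu <= 48 → 340
job_id=61: runtime_s < 6372 OR queue <> 'debug' → 57
job_id=62: runtime_s < 1975 OR cpu <= 48 → 390
job_id=63: runtime_s < 6372 OR queue <> 'debug' → 62
job_id=64: runtime_s < 1975 OR cpu <= 48 → 200
job_id=65: runtime_s < 4164 AND queue IN ('short', 'debug', 'long') → 315
job_id=66: runtime_s < 1975 OR cpu <= 48 → 180
job_id=67: runtime_s < 6372 OR queue <> 'debug' → 55
job_id=68: runtime_s < 1975 OR cpu <= 48 → 200
job_id=69: runtime_s < 1975 OR cpu <= 48 → 100
job_id=70: runtime_s < 6372 OR queue <> 'debug' → 61

340, 57, 390, 62, 200, 315, 180, 55, 200, 100, 61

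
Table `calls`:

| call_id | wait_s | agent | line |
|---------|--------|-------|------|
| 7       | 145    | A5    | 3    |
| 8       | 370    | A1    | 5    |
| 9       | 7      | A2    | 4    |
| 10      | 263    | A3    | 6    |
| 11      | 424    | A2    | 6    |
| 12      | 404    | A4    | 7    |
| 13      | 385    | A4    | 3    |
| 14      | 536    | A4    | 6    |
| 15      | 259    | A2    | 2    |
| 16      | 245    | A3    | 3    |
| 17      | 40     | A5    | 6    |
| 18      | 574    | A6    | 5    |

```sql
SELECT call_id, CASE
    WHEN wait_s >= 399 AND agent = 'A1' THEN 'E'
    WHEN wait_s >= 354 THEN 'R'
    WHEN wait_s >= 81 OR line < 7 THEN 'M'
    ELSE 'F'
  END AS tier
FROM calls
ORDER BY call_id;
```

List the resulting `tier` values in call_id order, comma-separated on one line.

M, R, M, M, R, R, R, R, M, M, M, R

call_id=7: wait_s >= 81 OR line < 7 → M
call_id=8: wait_s >= 354 → R
call_id=9: wait_s >= 81 OR line < 7 → M
call_id=10: wait_s >= 81 OR line < 7 → M
call_id=11: wait_s >= 354 → R
call_id=12: wait_s >= 354 → R
call_id=13: wait_s >= 354 → R
call_id=14: wait_s >= 354 → R
call_id=15: wait_s >= 81 OR line < 7 → M
call_id=16: wait_s >= 81 OR line < 7 → M
call_id=17: wait_s >= 81 OR line < 7 → M
call_id=18: wait_s >= 354 → R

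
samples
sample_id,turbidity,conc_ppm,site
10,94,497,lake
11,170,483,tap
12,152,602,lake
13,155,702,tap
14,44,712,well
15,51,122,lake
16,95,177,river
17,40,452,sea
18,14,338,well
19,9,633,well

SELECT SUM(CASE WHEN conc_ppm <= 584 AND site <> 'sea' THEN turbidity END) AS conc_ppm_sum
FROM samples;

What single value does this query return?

sample_id=10: ✓ → 94
sample_id=11: ✓ → 170
sample_id=12: ✗
sample_id=13: ✗
sample_id=14: ✗
sample_id=15: ✓ → 51
sample_id=16: ✓ → 95
sample_id=17: ✗
sample_id=18: ✓ → 14
sample_id=19: ✗
conc_ppm_sum = 94 + 170 + 51 + 95 + 14 = 424

424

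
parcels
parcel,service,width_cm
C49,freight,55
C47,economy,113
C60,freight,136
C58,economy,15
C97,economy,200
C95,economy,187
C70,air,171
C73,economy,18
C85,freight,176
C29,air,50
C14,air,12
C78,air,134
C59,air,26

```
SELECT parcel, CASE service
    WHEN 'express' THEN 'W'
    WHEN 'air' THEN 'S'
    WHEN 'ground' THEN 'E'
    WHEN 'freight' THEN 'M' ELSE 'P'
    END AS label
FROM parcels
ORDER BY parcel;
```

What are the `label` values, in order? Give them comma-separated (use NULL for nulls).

S, S, P, M, P, S, M, S, P, S, M, P, P

parcel=C14: service='air' → S
parcel=C29: service='air' → S
parcel=C47: ELSE → P
parcel=C49: service='freight' → M
parcel=C58: ELSE → P
parcel=C59: service='air' → S
parcel=C60: service='freight' → M
parcel=C70: service='air' → S
parcel=C73: ELSE → P
parcel=C78: service='air' → S
parcel=C85: service='freight' → M
parcel=C95: ELSE → P
parcel=C97: ELSE → P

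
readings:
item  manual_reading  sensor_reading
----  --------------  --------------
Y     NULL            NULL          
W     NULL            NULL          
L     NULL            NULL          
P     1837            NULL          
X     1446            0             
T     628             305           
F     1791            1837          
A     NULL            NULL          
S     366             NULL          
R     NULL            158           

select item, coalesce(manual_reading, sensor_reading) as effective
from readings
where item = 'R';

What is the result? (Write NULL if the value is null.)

item = R: manual_reading=NULL, sensor_reading=158.
manual_reading=NULL, sensor_reading=158 → 158

158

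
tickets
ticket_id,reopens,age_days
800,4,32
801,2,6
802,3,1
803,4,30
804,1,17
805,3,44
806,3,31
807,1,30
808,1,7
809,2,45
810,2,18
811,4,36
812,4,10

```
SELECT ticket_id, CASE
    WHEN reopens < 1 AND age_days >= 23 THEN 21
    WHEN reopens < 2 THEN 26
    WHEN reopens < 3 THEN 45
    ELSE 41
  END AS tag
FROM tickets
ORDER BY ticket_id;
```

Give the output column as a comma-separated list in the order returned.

41, 45, 41, 41, 26, 41, 41, 26, 26, 45, 45, 41, 41

ticket_id=800: ELSE → 41
ticket_id=801: reopens < 3 → 45
ticket_id=802: ELSE → 41
ticket_id=803: ELSE → 41
ticket_id=804: reopens < 2 → 26
ticket_id=805: ELSE → 41
ticket_id=806: ELSE → 41
ticket_id=807: reopens < 2 → 26
ticket_id=808: reopens < 2 → 26
ticket_id=809: reopens < 3 → 45
ticket_id=810: reopens < 3 → 45
ticket_id=811: ELSE → 41
ticket_id=812: ELSE → 41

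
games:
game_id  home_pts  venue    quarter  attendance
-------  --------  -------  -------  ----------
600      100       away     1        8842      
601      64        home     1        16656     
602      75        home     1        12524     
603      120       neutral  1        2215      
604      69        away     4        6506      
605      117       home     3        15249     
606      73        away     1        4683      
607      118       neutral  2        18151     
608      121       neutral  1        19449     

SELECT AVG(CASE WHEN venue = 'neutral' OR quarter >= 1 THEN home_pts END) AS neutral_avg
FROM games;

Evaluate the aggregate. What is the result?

95.2222222222

game_id=600: ✓ → 100
game_id=601: ✓ → 64
game_id=602: ✓ → 75
game_id=603: ✓ → 120
game_id=604: ✓ → 69
game_id=605: ✓ → 117
game_id=606: ✓ → 73
game_id=607: ✓ → 118
game_id=608: ✓ → 121
neutral_avg = (100 + 64 + 75 + 120 + 69 + 117 + 73 + 118 + 121) / 9 = 95.2222222222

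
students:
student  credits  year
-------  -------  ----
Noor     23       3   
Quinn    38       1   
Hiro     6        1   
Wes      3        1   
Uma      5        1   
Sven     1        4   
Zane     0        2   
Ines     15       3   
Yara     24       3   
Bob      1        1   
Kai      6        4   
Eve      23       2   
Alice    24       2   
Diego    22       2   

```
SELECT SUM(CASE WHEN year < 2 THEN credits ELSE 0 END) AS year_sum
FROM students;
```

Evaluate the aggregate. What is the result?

53

student=Noor: ✗
student=Quinn: ✓ → 38
student=Hiro: ✓ → 6
student=Wes: ✓ → 3
student=Uma: ✓ → 5
student=Sven: ✗
student=Zane: ✗
student=Ines: ✗
student=Yara: ✗
student=Bob: ✓ → 1
student=Kai: ✗
student=Eve: ✗
student=Alice: ✗
student=Diego: ✗
year_sum = 38 + 6 + 3 + 5 + 1 = 53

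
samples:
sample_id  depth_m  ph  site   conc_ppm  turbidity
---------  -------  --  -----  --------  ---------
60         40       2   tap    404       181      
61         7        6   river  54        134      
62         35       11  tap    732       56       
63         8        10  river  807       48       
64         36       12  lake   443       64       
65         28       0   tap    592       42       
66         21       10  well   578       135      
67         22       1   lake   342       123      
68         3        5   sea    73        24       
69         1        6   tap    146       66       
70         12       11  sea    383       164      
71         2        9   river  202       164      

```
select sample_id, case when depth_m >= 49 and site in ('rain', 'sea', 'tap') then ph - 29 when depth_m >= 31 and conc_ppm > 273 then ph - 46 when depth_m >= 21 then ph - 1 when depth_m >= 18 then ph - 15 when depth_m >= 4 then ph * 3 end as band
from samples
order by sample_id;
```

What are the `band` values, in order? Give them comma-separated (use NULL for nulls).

-44, 18, -35, 30, -34, -1, 9, 0, NULL, NULL, 33, NULL

sample_id=60: depth_m >= 31 and conc_ppm > 273 → -44
sample_id=61: depth_m >= 4 → 18
sample_id=62: depth_m >= 31 and conc_ppm > 273 → -35
sample_id=63: depth_m >= 4 → 30
sample_id=64: depth_m >= 31 and conc_ppm > 273 → -34
sample_id=65: depth_m >= 21 → -1
sample_id=66: depth_m >= 21 → 9
sample_id=67: depth_m >= 21 → 0
sample_id=68: (no match → NULL) → NULL
sample_id=69: (no match → NULL) → NULL
sample_id=70: depth_m >= 4 → 33
sample_id=71: (no match → NULL) → NULL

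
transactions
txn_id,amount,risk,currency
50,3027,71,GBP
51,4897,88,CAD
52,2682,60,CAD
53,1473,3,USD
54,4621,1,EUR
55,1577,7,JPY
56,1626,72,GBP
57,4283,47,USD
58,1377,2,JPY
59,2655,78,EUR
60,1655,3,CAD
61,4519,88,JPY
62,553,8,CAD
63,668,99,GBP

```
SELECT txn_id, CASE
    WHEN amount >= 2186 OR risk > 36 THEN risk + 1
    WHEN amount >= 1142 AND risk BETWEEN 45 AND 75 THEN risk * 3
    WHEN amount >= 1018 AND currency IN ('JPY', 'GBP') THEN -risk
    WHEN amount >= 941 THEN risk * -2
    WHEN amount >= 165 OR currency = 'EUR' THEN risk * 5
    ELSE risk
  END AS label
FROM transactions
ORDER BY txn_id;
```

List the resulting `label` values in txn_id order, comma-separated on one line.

txn_id=50: amount >= 2186 OR risk > 36 → 72
txn_id=51: amount >= 2186 OR risk > 36 → 89
txn_id=52: amount >= 2186 OR risk > 36 → 61
txn_id=53: amount >= 941 → -6
txn_id=54: amount >= 2186 OR risk > 36 → 2
txn_id=55: amount >= 1018 AND currency IN ('JPY', 'GBP') → -7
txn_id=56: amount >= 2186 OR risk > 36 → 73
txn_id=57: amount >= 2186 OR risk > 36 → 48
txn_id=58: amount >= 1018 AND currency IN ('JPY', 'GBP') → -2
txn_id=59: amount >= 2186 OR risk > 36 → 79
txn_id=60: amount >= 941 → -6
txn_id=61: amount >= 2186 OR risk > 36 → 89
txn_id=62: amount >= 165 OR currency = 'EUR' → 40
txn_id=63: amount >= 2186 OR risk > 36 → 100

72, 89, 61, -6, 2, -7, 73, 48, -2, 79, -6, 89, 40, 100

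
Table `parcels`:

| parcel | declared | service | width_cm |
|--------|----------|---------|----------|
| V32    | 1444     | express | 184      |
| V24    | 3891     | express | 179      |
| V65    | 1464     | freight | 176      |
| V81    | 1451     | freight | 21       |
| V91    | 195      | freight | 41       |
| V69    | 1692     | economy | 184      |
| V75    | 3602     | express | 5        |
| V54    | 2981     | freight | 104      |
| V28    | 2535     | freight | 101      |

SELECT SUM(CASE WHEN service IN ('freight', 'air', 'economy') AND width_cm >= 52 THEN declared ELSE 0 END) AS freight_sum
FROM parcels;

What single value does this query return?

parcel=V32: ✗
parcel=V24: ✗
parcel=V65: ✓ → 1464
parcel=V81: ✗
parcel=V91: ✗
parcel=V69: ✓ → 1692
parcel=V75: ✗
parcel=V54: ✓ → 2981
parcel=V28: ✓ → 2535
freight_sum = 1464 + 1692 + 2981 + 2535 = 8672

8672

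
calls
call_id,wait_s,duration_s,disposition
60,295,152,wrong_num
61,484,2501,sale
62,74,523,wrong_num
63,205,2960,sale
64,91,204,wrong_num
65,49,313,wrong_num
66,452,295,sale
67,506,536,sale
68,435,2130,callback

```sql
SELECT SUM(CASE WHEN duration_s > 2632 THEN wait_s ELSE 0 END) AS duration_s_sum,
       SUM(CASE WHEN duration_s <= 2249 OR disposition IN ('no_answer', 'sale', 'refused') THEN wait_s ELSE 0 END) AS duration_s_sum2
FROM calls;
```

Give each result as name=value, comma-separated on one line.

[duration_s_sum: duration_s > 2632]
call_id=60: ✗
call_id=61: ✗
call_id=62: ✗
call_id=63: ✓ → 205
call_id=64: ✗
call_id=65: ✗
call_id=66: ✗
call_id=67: ✗
call_id=68: ✗
duration_s_sum = 205
—
[duration_s_sum2: duration_s <= 2249 OR disposition IN ('no_answer', 'sale', 'refused')]
call_id=60: ✓ → 295
call_id=61: ✓ → 484
call_id=62: ✓ → 74
call_id=63: ✓ → 205
call_id=64: ✓ → 91
call_id=65: ✓ → 49
call_id=66: ✓ → 452
call_id=67: ✓ → 506
call_id=68: ✓ → 435
duration_s_sum2 = 295 + 484 + 74 + 205 + 91 + 49 + 452 + 506 + 435 = 2591

duration_s_sum=205, duration_s_sum2=2591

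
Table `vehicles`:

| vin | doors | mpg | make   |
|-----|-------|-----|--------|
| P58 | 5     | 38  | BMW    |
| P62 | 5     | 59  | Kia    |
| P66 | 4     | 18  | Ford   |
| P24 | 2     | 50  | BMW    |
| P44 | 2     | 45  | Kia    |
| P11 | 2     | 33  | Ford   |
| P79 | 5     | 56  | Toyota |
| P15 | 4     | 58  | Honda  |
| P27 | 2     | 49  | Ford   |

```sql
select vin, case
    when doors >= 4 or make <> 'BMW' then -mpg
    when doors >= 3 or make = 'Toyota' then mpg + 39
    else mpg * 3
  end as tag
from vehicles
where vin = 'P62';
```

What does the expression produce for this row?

vin = P62: doors=5, mpg=59, make=Kia.
doors >= 4 or make <> 'BMW' → true → -59

-59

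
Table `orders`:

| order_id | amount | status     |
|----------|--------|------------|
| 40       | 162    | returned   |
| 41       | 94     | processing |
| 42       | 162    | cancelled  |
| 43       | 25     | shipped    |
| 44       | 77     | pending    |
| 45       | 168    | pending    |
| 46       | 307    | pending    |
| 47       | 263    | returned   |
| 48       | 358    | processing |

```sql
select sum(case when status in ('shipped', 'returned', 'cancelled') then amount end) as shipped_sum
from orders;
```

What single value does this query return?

order_id=40: ✓ → 162
order_id=41: ✗
order_id=42: ✓ → 162
order_id=43: ✓ → 25
order_id=44: ✗
order_id=45: ✗
order_id=46: ✗
order_id=47: ✓ → 263
order_id=48: ✗
shipped_sum = 162 + 162 + 25 + 263 = 612

612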